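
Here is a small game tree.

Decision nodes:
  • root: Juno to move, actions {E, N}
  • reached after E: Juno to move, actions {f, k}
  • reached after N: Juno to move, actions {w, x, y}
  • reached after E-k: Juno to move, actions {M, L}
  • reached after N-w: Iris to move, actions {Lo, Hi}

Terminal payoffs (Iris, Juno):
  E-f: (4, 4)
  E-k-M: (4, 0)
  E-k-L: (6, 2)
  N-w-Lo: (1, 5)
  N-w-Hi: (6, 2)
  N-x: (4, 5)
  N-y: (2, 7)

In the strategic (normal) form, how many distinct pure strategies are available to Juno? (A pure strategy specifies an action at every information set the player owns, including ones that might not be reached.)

Juno owns the root with actions {E, N} — two choices.
Juno owns the node after E with actions {f, k} — two choices.
Juno owns the node after N with actions {w, x, y} — three choices.
Juno owns the node after E-k with actions {M, L} — two choices.
A pure strategy fixes one action at each information set independently, so the count is the product 2 × 2 × 3 × 2 = 24.
(For reference, Iris has 2 pure strategies, giving a 24×2 normal-form matrix.)

24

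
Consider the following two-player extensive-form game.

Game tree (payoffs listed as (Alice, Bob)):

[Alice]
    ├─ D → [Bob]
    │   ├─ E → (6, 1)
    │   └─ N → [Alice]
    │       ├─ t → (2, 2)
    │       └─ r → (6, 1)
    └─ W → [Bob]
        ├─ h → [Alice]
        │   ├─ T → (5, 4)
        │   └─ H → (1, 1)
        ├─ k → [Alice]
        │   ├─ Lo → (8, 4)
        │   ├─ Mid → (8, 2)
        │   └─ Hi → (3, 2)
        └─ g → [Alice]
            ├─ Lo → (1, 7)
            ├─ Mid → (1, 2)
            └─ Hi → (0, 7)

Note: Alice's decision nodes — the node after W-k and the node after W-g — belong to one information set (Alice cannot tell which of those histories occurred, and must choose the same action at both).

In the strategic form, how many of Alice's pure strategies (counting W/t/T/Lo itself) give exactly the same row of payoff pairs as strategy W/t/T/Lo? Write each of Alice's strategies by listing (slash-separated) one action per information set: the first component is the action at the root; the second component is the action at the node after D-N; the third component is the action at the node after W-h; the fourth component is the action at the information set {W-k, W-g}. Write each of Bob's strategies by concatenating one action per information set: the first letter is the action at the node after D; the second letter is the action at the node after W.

2

Row for W/t/T/Lo (columns Eh, Ek, Eg, Nh, Nk, Ng): (5,4) (8,4) (1,7) (5,4) (8,4) (1,7).
Under W/t/T/Lo, Alice's choice at the node after D-N can never be reached regardless of what Bob does, so varying those choices leaves every outcome unchanged.
Holding the reachable choices fixed and varying the unreachable one freely already gives 2 equivalent strategies.
No other strategy reproduces this row, so those 2 are the full class: W/t/T/Lo, W/r/T/Lo.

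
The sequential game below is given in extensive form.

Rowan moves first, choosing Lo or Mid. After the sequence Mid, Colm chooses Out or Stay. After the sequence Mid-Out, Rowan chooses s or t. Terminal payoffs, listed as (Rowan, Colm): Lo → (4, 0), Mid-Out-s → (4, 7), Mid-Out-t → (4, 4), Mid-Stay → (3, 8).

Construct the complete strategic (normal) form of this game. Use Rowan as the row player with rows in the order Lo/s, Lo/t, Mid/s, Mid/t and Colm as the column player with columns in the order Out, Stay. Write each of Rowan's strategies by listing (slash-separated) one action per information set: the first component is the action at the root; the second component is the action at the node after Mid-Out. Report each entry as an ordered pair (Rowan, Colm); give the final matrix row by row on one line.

Row Lo/s: Out→(4,0), Stay→(4,0)
Row Lo/t: Out→(4,0), Stay→(4,0)
Row Mid/s: Out→(4,7), Stay→(3,8)
Row Mid/t: Out→(4,4), Stay→(3,8)

Lo/s: (4,0) (4,0) | Lo/t: (4,0) (4,0) | Mid/s: (4,7) (3,8) | Mid/t: (4,4) (3,8)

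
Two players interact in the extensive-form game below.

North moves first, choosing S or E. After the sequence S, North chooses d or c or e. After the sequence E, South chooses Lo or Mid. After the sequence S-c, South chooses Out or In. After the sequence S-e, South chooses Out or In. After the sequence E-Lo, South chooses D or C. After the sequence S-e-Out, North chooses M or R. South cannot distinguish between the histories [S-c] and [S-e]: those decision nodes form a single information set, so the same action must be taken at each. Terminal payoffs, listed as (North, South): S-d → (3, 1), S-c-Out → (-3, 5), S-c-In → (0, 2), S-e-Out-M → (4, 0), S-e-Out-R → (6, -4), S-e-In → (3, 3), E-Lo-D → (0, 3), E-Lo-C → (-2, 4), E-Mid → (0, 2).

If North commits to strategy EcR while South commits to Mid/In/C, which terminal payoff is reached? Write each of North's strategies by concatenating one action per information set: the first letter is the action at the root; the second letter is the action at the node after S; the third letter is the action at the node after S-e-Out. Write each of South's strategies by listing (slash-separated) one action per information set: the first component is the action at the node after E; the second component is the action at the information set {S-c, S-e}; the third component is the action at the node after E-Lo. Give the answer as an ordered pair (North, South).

Trace the play path from the root:
  North plays E
  South plays Mid at [E]
→ terminal payoff (0, 2).
(North's choice at the node after S is never reached on this path, so it doesn't affect the outcome.)

(0, 2)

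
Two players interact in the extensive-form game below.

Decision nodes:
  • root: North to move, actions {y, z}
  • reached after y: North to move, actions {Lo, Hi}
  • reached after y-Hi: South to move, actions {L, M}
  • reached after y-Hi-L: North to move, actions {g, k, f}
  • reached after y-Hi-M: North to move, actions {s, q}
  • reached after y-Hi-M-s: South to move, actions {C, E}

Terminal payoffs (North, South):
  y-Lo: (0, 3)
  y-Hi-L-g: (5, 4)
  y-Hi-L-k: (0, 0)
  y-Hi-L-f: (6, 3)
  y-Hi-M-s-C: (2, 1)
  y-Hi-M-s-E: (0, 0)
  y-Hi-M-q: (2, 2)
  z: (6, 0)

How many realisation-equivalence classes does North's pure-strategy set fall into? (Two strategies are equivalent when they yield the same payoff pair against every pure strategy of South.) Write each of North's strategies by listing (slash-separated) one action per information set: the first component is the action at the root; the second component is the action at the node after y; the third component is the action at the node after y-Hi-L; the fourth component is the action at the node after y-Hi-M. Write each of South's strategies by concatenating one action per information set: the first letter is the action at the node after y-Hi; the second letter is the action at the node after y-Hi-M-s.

8

North has 24 pure strategies: y/Lo/g/s, y/Lo/g/q, y/Lo/k/s, y/Lo/k/q, y/Lo/f/s, y/Lo/f/q, y/Hi/g/s, y/Hi/g/q, y/Hi/k/s, y/Hi/k/q, y/Hi/f/s, y/Hi/f/q, z/Lo/g/s, z/Lo/g/q, z/Lo/k/s, z/Lo/k/q, z/Lo/f/s, z/Lo/f/q, z/Hi/g/s, z/Hi/g/q, z/Hi/k/s, z/Hi/k/q, z/Hi/f/s, z/Hi/f/q. Columns: LC, LE, MC, ME.
{y/Lo/g/s, y/Lo/g/q, y/Lo/k/s, y/Lo/k/q, y/Lo/f/s, y/Lo/f/q} → row (0,3) (0,3) (0,3) (0,3)
{y/Hi/g/s} → row (5,4) (5,4) (2,1) (0,0)
{y/Hi/g/q} → row (5,4) (5,4) (2,2) (2,2)
{y/Hi/k/s} → row (0,0) (0,0) (2,1) (0,0)
{y/Hi/k/q} → row (0,0) (0,0) (2,2) (2,2)
{y/Hi/f/s} → row (6,3) (6,3) (2,1) (0,0)
{y/Hi/f/q} → row (6,3) (6,3) (2,2) (2,2)
{z/Lo/g/s, z/Lo/g/q, z/Lo/k/s, z/Lo/k/q, z/Lo/f/s, z/Lo/f/q, z/Hi/g/s, z/Hi/g/q, z/Hi/k/s, z/Hi/k/q, z/Hi/f/s, z/Hi/f/q} → row (6,0) (6,0) (6,0) (6,0)
That's 8 distinct rows out of 24 strategies.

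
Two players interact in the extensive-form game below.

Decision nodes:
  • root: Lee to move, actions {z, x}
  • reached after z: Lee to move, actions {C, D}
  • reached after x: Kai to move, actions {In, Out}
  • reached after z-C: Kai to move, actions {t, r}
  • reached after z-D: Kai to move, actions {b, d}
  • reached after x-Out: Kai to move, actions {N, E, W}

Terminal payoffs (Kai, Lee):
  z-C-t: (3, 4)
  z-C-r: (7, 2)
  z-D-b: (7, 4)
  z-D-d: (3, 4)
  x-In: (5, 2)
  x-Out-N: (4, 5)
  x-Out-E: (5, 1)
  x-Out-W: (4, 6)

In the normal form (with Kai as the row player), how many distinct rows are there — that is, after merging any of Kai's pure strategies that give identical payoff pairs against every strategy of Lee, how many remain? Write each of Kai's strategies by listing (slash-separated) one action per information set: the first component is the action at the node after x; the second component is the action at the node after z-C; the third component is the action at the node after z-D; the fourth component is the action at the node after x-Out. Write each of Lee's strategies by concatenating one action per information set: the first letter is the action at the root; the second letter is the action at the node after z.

Kai has 24 pure strategies: In/t/b/N, In/t/b/E, In/t/b/W, In/t/d/N, In/t/d/E, In/t/d/W, In/r/b/N, In/r/b/E, In/r/b/W, In/r/d/N, In/r/d/E, In/r/d/W, Out/t/b/N, Out/t/b/E, Out/t/b/W, Out/t/d/N, Out/t/d/E, Out/t/d/W, Out/r/b/N, Out/r/b/E, Out/r/b/W, Out/r/d/N, Out/r/d/E, Out/r/d/W. Columns: zC, zD, xC, xD.
{In/t/b/N, In/t/b/E, In/t/b/W} → row (3,4) (7,4) (5,2) (5,2)
{In/t/d/N, In/t/d/E, In/t/d/W} → row (3,4) (3,4) (5,2) (5,2)
{In/r/b/N, In/r/b/E, In/r/b/W} → row (7,2) (7,4) (5,2) (5,2)
{In/r/d/N, In/r/d/E, In/r/d/W} → row (7,2) (3,4) (5,2) (5,2)
{Out/t/b/N} → row (3,4) (7,4) (4,5) (4,5)
{Out/t/b/E} → row (3,4) (7,4) (5,1) (5,1)
{Out/t/b/W} → row (3,4) (7,4) (4,6) (4,6)
{Out/t/d/N} → row (3,4) (3,4) (4,5) (4,5)
{Out/t/d/E} → row (3,4) (3,4) (5,1) (5,1)
{Out/t/d/W} → row (3,4) (3,4) (4,6) (4,6)
{Out/r/b/N} → row (7,2) (7,4) (4,5) (4,5)
{Out/r/b/E} → row (7,2) (7,4) (5,1) (5,1)
{Out/r/b/W} → row (7,2) (7,4) (4,6) (4,6)
{Out/r/d/N} → row (7,2) (3,4) (4,5) (4,5)
{Out/r/d/E} → row (7,2) (3,4) (5,1) (5,1)
{Out/r/d/W} → row (7,2) (3,4) (4,6) (4,6)
That's 16 distinct rows out of 24 strategies.

16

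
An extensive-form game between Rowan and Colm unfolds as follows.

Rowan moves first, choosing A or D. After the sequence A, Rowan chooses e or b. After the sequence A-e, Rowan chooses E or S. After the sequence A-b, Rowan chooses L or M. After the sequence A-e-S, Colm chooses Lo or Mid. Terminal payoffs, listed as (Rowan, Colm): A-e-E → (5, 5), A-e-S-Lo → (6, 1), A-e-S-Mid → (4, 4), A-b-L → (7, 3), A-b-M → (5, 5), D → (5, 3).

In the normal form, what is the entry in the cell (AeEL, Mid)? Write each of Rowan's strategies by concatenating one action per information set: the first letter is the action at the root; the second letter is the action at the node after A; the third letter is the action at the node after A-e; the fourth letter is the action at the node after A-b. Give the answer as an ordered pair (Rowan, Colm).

(5, 5)

Trace the play path from the root:
  Rowan plays A
  Rowan plays e at [A]
  Rowan plays E at [A-e]
→ terminal payoff (5, 5).
(Rowan's choice at the node after A-b is never reached on this path, so it doesn't affect the outcome.)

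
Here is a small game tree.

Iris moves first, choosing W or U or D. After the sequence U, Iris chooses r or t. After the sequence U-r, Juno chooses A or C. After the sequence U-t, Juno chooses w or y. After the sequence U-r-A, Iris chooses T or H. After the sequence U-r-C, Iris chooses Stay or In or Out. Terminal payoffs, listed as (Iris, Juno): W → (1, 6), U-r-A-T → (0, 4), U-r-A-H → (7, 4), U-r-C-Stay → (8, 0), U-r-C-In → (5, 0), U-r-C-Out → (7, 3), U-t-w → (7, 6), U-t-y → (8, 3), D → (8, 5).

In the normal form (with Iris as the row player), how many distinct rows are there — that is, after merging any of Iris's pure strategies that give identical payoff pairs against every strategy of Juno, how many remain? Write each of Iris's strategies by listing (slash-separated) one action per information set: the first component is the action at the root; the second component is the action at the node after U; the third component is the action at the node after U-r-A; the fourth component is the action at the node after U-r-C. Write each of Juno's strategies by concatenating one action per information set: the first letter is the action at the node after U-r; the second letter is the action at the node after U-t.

Iris has 36 pure strategies: W/r/T/Stay, W/r/T/In, W/r/T/Out, W/r/H/Stay, W/r/H/In, W/r/H/Out, W/t/T/Stay, W/t/T/In, W/t/T/Out, W/t/H/Stay, W/t/H/In, W/t/H/Out, U/r/T/Stay, U/r/T/In, U/r/T/Out, U/r/H/Stay, U/r/H/In, U/r/H/Out, U/t/T/Stay, U/t/T/In, U/t/T/Out, U/t/H/Stay, U/t/H/In, U/t/H/Out, D/r/T/Stay, D/r/T/In, D/r/T/Out, D/r/H/Stay, D/r/H/In, D/r/H/Out, D/t/T/Stay, D/t/T/In, D/t/T/Out, D/t/H/Stay, D/t/H/In, D/t/H/Out. Columns: Aw, Ay, Cw, Cy.
{W/r/T/Stay, W/r/T/In, W/r/T/Out, W/r/H/Stay, W/r/H/In, W/r/H/Out, W/t/T/Stay, W/t/T/In, W/t/T/Out, W/t/H/Stay, W/t/H/In, W/t/H/Out} → row (1,6) (1,6) (1,6) (1,6)
{U/r/T/Stay} → row (0,4) (0,4) (8,0) (8,0)
{U/r/T/In} → row (0,4) (0,4) (5,0) (5,0)
{U/r/T/Out} → row (0,4) (0,4) (7,3) (7,3)
{U/r/H/Stay} → row (7,4) (7,4) (8,0) (8,0)
{U/r/H/In} → row (7,4) (7,4) (5,0) (5,0)
{U/r/H/Out} → row (7,4) (7,4) (7,3) (7,3)
{U/t/T/Stay, U/t/T/In, U/t/T/Out, U/t/H/Stay, U/t/H/In, U/t/H/Out} → row (7,6) (8,3) (7,6) (8,3)
{D/r/T/Stay, D/r/T/In, D/r/T/Out, D/r/H/Stay, D/r/H/In, D/r/H/Out, D/t/T/Stay, D/t/T/In, D/t/T/Out, D/t/H/Stay, D/t/H/In, D/t/H/Out} → row (8,5) (8,5) (8,5) (8,5)
That's 9 distinct rows out of 36 strategies.

9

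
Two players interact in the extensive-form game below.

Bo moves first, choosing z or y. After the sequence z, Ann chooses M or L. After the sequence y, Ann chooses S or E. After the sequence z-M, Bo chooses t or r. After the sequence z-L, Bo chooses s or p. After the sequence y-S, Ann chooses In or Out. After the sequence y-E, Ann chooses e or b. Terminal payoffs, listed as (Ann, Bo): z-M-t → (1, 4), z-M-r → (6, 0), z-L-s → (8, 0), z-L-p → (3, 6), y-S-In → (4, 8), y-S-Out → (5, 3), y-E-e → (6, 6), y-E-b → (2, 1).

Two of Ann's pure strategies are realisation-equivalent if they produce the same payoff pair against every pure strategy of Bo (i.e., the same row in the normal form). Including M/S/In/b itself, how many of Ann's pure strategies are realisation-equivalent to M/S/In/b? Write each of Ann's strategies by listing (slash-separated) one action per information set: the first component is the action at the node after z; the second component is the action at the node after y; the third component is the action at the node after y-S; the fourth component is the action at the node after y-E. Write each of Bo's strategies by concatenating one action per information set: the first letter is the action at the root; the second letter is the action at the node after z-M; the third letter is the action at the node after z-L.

Row for M/S/In/b (columns zts, ztp, zrs, zrp, yts, ytp, yrs, yrp): (1,4) (1,4) (6,0) (6,0) (4,8) (4,8) (4,8) (4,8).
Under M/S/In/b, Ann's choice at the node after y-E can never be reached regardless of what Bo does, so varying those choices leaves every outcome unchanged.
Holding the reachable choices fixed and varying the unreachable one freely already gives 2 equivalent strategies.
No other strategy reproduces this row, so those 2 are the full class: M/S/In/e, M/S/In/b.

2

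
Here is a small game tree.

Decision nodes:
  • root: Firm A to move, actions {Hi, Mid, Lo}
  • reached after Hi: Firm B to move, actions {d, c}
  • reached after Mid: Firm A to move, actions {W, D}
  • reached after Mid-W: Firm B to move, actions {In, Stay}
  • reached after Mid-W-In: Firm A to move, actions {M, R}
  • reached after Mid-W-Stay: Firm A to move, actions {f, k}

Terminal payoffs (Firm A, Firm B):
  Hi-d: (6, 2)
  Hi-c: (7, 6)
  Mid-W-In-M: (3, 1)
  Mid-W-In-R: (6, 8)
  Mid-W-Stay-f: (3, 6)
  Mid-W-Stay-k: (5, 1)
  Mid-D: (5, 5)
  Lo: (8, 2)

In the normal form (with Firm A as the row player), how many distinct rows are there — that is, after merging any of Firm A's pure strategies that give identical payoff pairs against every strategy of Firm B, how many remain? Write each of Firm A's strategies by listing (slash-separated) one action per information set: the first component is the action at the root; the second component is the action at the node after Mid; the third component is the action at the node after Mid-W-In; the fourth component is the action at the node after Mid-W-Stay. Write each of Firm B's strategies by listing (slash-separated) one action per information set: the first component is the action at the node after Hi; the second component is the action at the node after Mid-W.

Firm A has 24 pure strategies: Hi/W/M/f, Hi/W/M/k, Hi/W/R/f, Hi/W/R/k, Hi/D/M/f, Hi/D/M/k, Hi/D/R/f, Hi/D/R/k, Mid/W/M/f, Mid/W/M/k, Mid/W/R/f, Mid/W/R/k, Mid/D/M/f, Mid/D/M/k, Mid/D/R/f, Mid/D/R/k, Lo/W/M/f, Lo/W/M/k, Lo/W/R/f, Lo/W/R/k, Lo/D/M/f, Lo/D/M/k, Lo/D/R/f, Lo/D/R/k. Columns: d/In, d/Stay, c/In, c/Stay.
{Hi/W/M/f, Hi/W/M/k, Hi/W/R/f, Hi/W/R/k, Hi/D/M/f, Hi/D/M/k, Hi/D/R/f, Hi/D/R/k} → row (6,2) (6,2) (7,6) (7,6)
{Mid/W/M/f} → row (3,1) (3,6) (3,1) (3,6)
{Mid/W/M/k} → row (3,1) (5,1) (3,1) (5,1)
{Mid/W/R/f} → row (6,8) (3,6) (6,8) (3,6)
{Mid/W/R/k} → row (6,8) (5,1) (6,8) (5,1)
{Mid/D/M/f, Mid/D/M/k, Mid/D/R/f, Mid/D/R/k} → row (5,5) (5,5) (5,5) (5,5)
{Lo/W/M/f, Lo/W/M/k, Lo/W/R/f, Lo/W/R/k, Lo/D/M/f, Lo/D/M/k, Lo/D/R/f, Lo/D/R/k} → row (8,2) (8,2) (8,2) (8,2)
That's 7 distinct rows out of 24 strategies.

7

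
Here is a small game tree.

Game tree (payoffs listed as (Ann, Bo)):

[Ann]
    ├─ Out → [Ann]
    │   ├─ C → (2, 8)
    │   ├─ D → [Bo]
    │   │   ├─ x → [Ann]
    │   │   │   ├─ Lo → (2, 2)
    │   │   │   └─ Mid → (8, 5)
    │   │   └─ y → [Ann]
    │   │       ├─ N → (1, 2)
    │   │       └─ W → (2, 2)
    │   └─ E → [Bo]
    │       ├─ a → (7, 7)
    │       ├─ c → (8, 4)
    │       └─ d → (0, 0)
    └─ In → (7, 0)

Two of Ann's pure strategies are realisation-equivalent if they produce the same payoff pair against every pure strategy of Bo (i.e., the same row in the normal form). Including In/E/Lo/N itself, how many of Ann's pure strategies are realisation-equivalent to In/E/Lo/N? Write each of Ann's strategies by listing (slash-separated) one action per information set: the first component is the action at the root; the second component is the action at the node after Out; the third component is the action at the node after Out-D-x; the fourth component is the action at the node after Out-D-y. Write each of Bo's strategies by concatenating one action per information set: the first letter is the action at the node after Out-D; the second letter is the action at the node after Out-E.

Row for In/E/Lo/N (columns xa, xc, xd, ya, yc, yd): (7,0) (7,0) (7,0) (7,0) (7,0) (7,0).
Under In/E/Lo/N, Ann's choice at the node after Out and at the node after Out-D-x and at the node after Out-D-y can never be reached regardless of what Bo does, so varying those choices leaves every outcome unchanged.
Holding the reachable choices fixed and varying the unreachable ones freely already gives 3 × 2 × 2 = 12 equivalent strategies.
No other strategy reproduces this row, so those 12 are the full class: In/C/Lo/N, In/C/Lo/W, In/C/Mid/N, In/C/Mid/W, In/D/Lo/N, In/D/Lo/W, In/D/Mid/N, In/D/Mid/W, In/E/Lo/N, In/E/Lo/W, In/E/Mid/N, In/E/Mid/W.

12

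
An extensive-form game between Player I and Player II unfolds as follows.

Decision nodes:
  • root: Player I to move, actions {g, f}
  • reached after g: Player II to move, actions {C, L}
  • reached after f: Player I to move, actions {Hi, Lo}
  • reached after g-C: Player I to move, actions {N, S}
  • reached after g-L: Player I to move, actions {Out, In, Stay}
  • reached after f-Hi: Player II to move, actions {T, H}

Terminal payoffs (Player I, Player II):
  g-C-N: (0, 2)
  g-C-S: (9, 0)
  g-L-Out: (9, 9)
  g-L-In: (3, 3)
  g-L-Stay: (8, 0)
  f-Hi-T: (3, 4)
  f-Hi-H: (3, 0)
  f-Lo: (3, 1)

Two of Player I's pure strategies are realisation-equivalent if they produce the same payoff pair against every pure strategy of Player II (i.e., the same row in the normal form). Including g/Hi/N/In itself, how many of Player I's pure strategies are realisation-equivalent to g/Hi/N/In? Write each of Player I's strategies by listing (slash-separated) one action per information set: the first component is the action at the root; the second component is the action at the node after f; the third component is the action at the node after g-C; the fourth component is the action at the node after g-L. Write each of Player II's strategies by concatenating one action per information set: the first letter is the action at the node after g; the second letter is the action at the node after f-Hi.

Row for g/Hi/N/In (columns CT, CH, LT, LH): (0,2) (0,2) (3,3) (3,3).
Under g/Hi/N/In, Player I's choice at the node after f can never be reached regardless of what Player II does, so varying those choices leaves every outcome unchanged.
Holding the reachable choices fixed and varying the unreachable one freely already gives 2 equivalent strategies.
No other strategy reproduces this row, so those 2 are the full class: g/Hi/N/In, g/Lo/N/In.

2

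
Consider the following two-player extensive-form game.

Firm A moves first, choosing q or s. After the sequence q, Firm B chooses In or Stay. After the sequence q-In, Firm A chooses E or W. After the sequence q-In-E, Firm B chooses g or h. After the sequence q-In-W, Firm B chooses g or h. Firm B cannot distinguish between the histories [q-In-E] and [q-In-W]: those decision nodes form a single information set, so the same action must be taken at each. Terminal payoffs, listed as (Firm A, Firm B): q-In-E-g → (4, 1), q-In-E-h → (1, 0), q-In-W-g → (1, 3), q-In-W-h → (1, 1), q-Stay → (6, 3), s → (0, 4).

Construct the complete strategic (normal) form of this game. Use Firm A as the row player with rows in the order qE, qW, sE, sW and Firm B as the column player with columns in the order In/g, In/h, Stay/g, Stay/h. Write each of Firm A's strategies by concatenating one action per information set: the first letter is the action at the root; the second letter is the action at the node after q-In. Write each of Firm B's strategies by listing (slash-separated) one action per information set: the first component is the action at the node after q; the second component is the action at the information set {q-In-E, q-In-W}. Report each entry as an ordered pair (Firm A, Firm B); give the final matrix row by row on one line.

Row qE: In/g→(4,1), In/h→(1,0), Stay/g→(6,3), Stay/h→(6,3)
Row qW: In/g→(1,3), In/h→(1,1), Stay/g→(6,3), Stay/h→(6,3)
Row sE: In/g→(0,4), In/h→(0,4), Stay/g→(0,4), Stay/h→(0,4)
Row sW: In/g→(0,4), In/h→(0,4), Stay/g→(0,4), Stay/h→(0,4)

qE: (4,1) (1,0) (6,3) (6,3) | qW: (1,3) (1,1) (6,3) (6,3) | sE: (0,4) (0,4) (0,4) (0,4) | sW: (0,4) (0,4) (0,4) (0,4)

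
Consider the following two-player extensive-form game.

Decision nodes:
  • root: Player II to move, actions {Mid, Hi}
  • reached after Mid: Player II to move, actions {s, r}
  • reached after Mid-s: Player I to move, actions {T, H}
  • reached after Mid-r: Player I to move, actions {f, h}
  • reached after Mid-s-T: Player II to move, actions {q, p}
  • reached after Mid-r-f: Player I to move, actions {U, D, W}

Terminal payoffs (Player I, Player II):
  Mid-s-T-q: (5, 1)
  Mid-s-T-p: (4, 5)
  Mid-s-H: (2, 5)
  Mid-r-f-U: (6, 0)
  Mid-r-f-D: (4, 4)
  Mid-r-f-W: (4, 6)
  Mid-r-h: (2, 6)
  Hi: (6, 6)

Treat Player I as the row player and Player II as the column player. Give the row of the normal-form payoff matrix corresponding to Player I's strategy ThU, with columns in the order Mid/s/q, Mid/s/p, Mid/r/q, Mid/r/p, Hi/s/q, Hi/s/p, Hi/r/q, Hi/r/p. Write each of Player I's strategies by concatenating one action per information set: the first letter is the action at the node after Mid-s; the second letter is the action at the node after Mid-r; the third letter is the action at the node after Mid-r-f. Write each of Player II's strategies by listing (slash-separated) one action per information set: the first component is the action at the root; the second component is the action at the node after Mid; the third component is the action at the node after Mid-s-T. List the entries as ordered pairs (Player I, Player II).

(5,1) (4,5) (2,6) (2,6) (6,6) (6,6) (6,6) (6,6)

vs Mid/s/q: Player II plays Mid → Player II plays s at [Mid] → Player I plays T at [Mid-s] → Player II plays q at [Mid-s-T] → (5, 1)
vs Mid/s/p: Player II plays Mid → Player II plays s at [Mid] → Player I plays T at [Mid-s] → Player II plays p at [Mid-s-T] → (4, 5)
vs Mid/r/q: Player II plays Mid → Player II plays r at [Mid] → Player I plays h at [Mid-r] → (2, 6)
vs Mid/r/p: Player II plays Mid → Player II plays r at [Mid] → Player I plays h at [Mid-r] → (2, 6)
vs Hi/s/q: Player II plays Hi → (6, 6)
vs Hi/s/p: Player II plays Hi → (6, 6)
vs Hi/r/q: Player II plays Hi → (6, 6)
vs Hi/r/p: Player II plays Hi → (6, 6)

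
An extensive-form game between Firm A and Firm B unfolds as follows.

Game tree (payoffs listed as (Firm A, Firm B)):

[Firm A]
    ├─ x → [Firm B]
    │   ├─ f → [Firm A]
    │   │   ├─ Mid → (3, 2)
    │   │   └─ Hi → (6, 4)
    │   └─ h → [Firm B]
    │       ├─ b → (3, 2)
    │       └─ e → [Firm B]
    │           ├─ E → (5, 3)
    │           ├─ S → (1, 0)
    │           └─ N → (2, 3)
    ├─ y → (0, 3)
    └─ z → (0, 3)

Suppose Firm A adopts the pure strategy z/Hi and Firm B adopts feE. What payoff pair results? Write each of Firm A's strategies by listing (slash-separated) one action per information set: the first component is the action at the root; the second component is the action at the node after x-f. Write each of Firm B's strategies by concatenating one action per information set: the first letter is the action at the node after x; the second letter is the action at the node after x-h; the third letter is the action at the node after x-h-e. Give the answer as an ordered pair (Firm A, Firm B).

(0, 3)

Trace the play path from the root:
  Firm A plays z
→ terminal payoff (0, 3).
(Firm A's choice at the node after x-f is never reached on this path, so it doesn't affect the outcome.)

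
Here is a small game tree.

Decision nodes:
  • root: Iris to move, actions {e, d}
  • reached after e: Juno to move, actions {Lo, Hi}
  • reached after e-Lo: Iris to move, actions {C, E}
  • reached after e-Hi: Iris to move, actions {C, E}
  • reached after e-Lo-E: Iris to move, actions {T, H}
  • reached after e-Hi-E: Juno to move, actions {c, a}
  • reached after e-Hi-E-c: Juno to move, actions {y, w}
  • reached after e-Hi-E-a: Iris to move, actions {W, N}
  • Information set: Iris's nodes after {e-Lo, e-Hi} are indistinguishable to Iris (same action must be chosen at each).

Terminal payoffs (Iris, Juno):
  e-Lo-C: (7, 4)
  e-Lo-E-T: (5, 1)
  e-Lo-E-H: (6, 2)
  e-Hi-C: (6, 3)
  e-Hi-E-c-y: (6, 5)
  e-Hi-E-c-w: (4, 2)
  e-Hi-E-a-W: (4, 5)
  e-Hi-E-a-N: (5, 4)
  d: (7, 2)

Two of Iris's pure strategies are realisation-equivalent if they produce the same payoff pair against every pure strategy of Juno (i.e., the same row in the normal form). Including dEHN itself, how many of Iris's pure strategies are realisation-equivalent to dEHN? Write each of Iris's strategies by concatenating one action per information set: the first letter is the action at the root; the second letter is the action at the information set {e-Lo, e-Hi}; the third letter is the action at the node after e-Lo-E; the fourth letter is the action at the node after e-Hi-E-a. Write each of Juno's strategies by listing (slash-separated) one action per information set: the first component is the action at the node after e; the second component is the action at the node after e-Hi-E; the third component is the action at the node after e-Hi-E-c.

8

Row for dEHN (columns Lo/c/y, Lo/c/w, Lo/a/y, Lo/a/w, Hi/c/y, Hi/c/w, Hi/a/y, Hi/a/w): (7,2) (7,2) (7,2) (7,2) (7,2) (7,2) (7,2) (7,2).
Under dEHN, Iris's choice at the information set {e-Lo, e-Hi} and at the node after e-Lo-E and at the node after e-Hi-E-a can never be reached regardless of what Juno does, so varying those choices leaves every outcome unchanged.
Holding the reachable choices fixed and varying the unreachable ones freely already gives 2 × 2 × 2 = 8 equivalent strategies.
No other strategy reproduces this row, so those 8 are the full class: dCTW, dCTN, dCHW, dCHN, dETW, dETN, dEHW, dEHN.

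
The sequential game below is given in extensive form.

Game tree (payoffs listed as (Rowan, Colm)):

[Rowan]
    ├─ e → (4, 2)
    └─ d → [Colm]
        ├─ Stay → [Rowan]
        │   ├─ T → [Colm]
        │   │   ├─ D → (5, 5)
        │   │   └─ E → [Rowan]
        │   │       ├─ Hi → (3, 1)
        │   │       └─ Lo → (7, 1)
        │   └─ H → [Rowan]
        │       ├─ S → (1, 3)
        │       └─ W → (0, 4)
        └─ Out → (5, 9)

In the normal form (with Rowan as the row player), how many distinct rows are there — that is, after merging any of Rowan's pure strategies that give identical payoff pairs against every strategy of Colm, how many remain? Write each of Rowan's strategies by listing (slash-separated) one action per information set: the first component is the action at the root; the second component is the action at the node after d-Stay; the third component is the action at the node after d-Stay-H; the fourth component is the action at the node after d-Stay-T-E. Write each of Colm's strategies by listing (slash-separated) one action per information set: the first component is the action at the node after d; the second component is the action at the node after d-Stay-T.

Rowan has 16 pure strategies: e/T/S/Hi, e/T/S/Lo, e/T/W/Hi, e/T/W/Lo, e/H/S/Hi, e/H/S/Lo, e/H/W/Hi, e/H/W/Lo, d/T/S/Hi, d/T/S/Lo, d/T/W/Hi, d/T/W/Lo, d/H/S/Hi, d/H/S/Lo, d/H/W/Hi, d/H/W/Lo. Columns: Stay/D, Stay/E, Out/D, Out/E.
{e/T/S/Hi, e/T/S/Lo, e/T/W/Hi, e/T/W/Lo, e/H/S/Hi, e/H/S/Lo, e/H/W/Hi, e/H/W/Lo} → row (4,2) (4,2) (4,2) (4,2)
{d/T/S/Hi, d/T/W/Hi} → row (5,5) (3,1) (5,9) (5,9)
{d/T/S/Lo, d/T/W/Lo} → row (5,5) (7,1) (5,9) (5,9)
{d/H/S/Hi, d/H/S/Lo} → row (1,3) (1,3) (5,9) (5,9)
{d/H/W/Hi, d/H/W/Lo} → row (0,4) (0,4) (5,9) (5,9)
That's 5 distinct rows out of 16 strategies.

5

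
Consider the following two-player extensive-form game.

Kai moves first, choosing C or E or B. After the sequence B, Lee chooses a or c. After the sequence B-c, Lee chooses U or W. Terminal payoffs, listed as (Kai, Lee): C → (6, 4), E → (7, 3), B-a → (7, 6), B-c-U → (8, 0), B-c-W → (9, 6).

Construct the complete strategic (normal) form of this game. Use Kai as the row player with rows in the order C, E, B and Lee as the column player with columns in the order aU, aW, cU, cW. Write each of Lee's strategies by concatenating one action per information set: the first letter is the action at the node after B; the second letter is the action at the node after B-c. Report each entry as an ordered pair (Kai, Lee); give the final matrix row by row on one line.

C: (6,4) (6,4) (6,4) (6,4) | E: (7,3) (7,3) (7,3) (7,3) | B: (7,6) (7,6) (8,0) (9,6)

           aU       aW       cU       cW
   C    (6,4)    (6,4)    (6,4)    (6,4)
   E    (7,3)    (7,3)    (7,3)    (7,3)
   B    (7,6)    (7,6)    (8,0)    (9,6)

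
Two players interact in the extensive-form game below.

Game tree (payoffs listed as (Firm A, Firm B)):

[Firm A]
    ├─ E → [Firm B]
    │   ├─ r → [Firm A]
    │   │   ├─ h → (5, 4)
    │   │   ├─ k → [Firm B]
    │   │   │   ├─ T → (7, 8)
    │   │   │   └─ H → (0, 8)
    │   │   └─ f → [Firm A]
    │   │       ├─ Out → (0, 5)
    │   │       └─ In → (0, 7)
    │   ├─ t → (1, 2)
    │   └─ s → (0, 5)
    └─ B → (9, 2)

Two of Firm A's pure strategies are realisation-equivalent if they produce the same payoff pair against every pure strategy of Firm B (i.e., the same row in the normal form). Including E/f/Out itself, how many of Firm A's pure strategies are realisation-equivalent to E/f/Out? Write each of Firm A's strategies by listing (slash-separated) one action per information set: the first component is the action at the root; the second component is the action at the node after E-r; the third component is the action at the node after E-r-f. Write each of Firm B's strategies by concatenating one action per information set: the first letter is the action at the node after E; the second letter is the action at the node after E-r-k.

1

Row for E/f/Out (columns rT, rH, tT, tH, sT, sH): (0,5) (0,5) (1,2) (1,2) (0,5) (0,5).
Every one of Firm A's information sets is on the play path for some reply by Firm B when Firm A follows E/f/Out.
Changing the action at any of them therefore changes at least one column, so only E/f/Out itself gives this row.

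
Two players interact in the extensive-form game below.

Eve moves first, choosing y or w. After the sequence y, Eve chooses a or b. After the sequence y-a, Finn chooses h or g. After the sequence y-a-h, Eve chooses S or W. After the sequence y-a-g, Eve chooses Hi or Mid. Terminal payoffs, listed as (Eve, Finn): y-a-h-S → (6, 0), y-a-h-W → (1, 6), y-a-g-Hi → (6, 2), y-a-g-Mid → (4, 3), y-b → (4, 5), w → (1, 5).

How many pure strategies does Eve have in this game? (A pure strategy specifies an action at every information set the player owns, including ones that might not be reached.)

16

Eve owns the root with actions {y, w} — two choices.
Eve owns the node after y with actions {a, b} — two choices.
Eve owns the node after y-a-h with actions {S, W} — two choices.
Eve owns the node after y-a-g with actions {Hi, Mid} — two choices.
A pure strategy fixes one action at each information set independently, so the count is the product 2 × 2 × 2 × 2 = 16.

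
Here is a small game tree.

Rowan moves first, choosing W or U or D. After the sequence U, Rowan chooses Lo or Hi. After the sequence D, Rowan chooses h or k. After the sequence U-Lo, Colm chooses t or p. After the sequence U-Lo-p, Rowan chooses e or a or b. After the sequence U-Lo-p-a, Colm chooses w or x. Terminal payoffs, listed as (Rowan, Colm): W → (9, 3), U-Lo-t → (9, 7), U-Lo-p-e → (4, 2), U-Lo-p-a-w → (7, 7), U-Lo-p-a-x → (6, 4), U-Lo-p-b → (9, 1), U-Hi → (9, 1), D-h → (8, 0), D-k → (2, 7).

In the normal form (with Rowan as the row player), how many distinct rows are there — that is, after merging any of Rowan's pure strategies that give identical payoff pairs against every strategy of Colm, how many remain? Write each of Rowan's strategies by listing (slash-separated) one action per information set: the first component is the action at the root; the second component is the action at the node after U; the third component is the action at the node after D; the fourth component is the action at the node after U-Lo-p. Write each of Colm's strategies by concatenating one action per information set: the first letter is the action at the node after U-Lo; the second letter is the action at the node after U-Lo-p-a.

7

Rowan has 36 pure strategies: W/Lo/h/e, W/Lo/h/a, W/Lo/h/b, W/Lo/k/e, W/Lo/k/a, W/Lo/k/b, W/Hi/h/e, W/Hi/h/a, W/Hi/h/b, W/Hi/k/e, W/Hi/k/a, W/Hi/k/b, U/Lo/h/e, U/Lo/h/a, U/Lo/h/b, U/Lo/k/e, U/Lo/k/a, U/Lo/k/b, U/Hi/h/e, U/Hi/h/a, U/Hi/h/b, U/Hi/k/e, U/Hi/k/a, U/Hi/k/b, D/Lo/h/e, D/Lo/h/a, D/Lo/h/b, D/Lo/k/e, D/Lo/k/a, D/Lo/k/b, D/Hi/h/e, D/Hi/h/a, D/Hi/h/b, D/Hi/k/e, D/Hi/k/a, D/Hi/k/b. Columns: tw, tx, pw, px.
{W/Lo/h/e, W/Lo/h/a, W/Lo/h/b, W/Lo/k/e, W/Lo/k/a, W/Lo/k/b, W/Hi/h/e, W/Hi/h/a, W/Hi/h/b, W/Hi/k/e, W/Hi/k/a, W/Hi/k/b} → row (9,3) (9,3) (9,3) (9,3)
{U/Lo/h/e, U/Lo/k/e} → row (9,7) (9,7) (4,2) (4,2)
{U/Lo/h/a, U/Lo/k/a} → row (9,7) (9,7) (7,7) (6,4)
{U/Lo/h/b, U/Lo/k/b} → row (9,7) (9,7) (9,1) (9,1)
{U/Hi/h/e, U/Hi/h/a, U/Hi/h/b, U/Hi/k/e, U/Hi/k/a, U/Hi/k/b} → row (9,1) (9,1) (9,1) (9,1)
{D/Lo/h/e, D/Lo/h/a, D/Lo/h/b, D/Hi/h/e, D/Hi/h/a, D/Hi/h/b} → row (8,0) (8,0) (8,0) (8,0)
{D/Lo/k/e, D/Lo/k/a, D/Lo/k/b, D/Hi/k/e, D/Hi/k/a, D/Hi/k/b} → row (2,7) (2,7) (2,7) (2,7)
That's 7 distinct rows out of 36 strategies.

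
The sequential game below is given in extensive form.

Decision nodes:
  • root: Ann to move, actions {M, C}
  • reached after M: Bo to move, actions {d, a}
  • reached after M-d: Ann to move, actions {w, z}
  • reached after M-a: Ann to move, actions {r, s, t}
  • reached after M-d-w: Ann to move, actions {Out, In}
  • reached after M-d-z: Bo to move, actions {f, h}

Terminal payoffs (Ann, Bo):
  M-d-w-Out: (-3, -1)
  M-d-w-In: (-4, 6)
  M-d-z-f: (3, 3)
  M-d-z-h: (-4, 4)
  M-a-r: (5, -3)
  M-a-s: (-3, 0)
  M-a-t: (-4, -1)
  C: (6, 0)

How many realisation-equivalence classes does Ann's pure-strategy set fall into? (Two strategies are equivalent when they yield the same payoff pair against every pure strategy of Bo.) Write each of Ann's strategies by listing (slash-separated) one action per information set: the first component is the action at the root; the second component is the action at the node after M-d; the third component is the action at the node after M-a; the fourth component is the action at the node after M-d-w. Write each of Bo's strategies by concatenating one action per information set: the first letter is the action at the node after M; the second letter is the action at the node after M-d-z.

Ann has 24 pure strategies: M/w/r/Out, M/w/r/In, M/w/s/Out, M/w/s/In, M/w/t/Out, M/w/t/In, M/z/r/Out, M/z/r/In, M/z/s/Out, M/z/s/In, M/z/t/Out, M/z/t/In, C/w/r/Out, C/w/r/In, C/w/s/Out, C/w/s/In, C/w/t/Out, C/w/t/In, C/z/r/Out, C/z/r/In, C/z/s/Out, C/z/s/In, C/z/t/Out, C/z/t/In. Columns: df, dh, af, ah.
{M/w/r/Out} → row (-3,-1) (-3,-1) (5,-3) (5,-3)
{M/w/r/In} → row (-4,6) (-4,6) (5,-3) (5,-3)
{M/w/s/Out} → row (-3,-1) (-3,-1) (-3,0) (-3,0)
{M/w/s/In} → row (-4,6) (-4,6) (-3,0) (-3,0)
{M/w/t/Out} → row (-3,-1) (-3,-1) (-4,-1) (-4,-1)
{M/w/t/In} → row (-4,6) (-4,6) (-4,-1) (-4,-1)
{M/z/r/Out, M/z/r/In} → row (3,3) (-4,4) (5,-3) (5,-3)
{M/z/s/Out, M/z/s/In} → row (3,3) (-4,4) (-3,0) (-3,0)
{M/z/t/Out, M/z/t/In} → row (3,3) (-4,4) (-4,-1) (-4,-1)
{C/w/r/Out, C/w/r/In, C/w/s/Out, C/w/s/In, C/w/t/Out, C/w/t/In, C/z/r/Out, C/z/r/In, C/z/s/Out, C/z/s/In, C/z/t/Out, C/z/t/In} → row (6,0) (6,0) (6,0) (6,0)
That's 10 distinct rows out of 24 strategies.

10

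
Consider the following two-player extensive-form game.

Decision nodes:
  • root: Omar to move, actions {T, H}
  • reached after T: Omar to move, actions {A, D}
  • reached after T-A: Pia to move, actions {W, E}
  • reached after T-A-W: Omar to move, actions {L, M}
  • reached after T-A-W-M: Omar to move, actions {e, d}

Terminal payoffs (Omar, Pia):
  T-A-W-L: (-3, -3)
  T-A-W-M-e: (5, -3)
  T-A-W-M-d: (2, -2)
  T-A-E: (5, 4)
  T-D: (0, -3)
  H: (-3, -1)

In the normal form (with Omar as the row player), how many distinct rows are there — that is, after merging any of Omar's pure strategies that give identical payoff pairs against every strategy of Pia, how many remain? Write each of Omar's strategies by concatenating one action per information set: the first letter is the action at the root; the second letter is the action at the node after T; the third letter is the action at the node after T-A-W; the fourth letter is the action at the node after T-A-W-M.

Omar has 16 pure strategies: TALe, TALd, TAMe, TAMd, TDLe, TDLd, TDMe, TDMd, HALe, HALd, HAMe, HAMd, HDLe, HDLd, HDMe, HDMd. Columns: W, E.
{TALe, TALd} → row (-3,-3) (5,4)
{TAMe} → row (5,-3) (5,4)
{TAMd} → row (2,-2) (5,4)
{TDLe, TDLd, TDMe, TDMd} → row (0,-3) (0,-3)
{HALe, HALd, HAMe, HAMd, HDLe, HDLd, HDMe, HDMd} → row (-3,-1) (-3,-1)
That's 5 distinct rows out of 16 strategies.

5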